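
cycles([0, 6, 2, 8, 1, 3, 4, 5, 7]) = (1 6 4)(3 8 7 5)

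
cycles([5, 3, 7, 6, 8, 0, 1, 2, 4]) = (0 5)(1 3 6)(2 7)(4 8)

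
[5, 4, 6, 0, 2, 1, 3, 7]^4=[2, 3, 5, 4, 0, 6, 1, 7]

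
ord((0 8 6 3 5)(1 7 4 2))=20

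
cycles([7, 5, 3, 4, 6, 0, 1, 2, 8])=(0 7 2 3 4 6 1 5)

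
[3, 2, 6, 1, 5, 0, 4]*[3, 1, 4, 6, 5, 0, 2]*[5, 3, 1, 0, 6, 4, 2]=[2, 6, 1, 3, 5, 0, 4]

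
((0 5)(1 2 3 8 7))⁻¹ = (0 5)(1 7 8 3 2)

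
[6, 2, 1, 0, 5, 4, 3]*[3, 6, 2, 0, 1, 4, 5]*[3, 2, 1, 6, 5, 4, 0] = [4, 1, 0, 6, 5, 2, 3]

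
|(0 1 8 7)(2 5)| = 4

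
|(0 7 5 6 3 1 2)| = 7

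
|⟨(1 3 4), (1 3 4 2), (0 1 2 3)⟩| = 120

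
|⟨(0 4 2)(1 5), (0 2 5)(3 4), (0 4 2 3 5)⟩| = 720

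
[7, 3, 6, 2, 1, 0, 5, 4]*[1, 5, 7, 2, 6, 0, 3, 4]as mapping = [0→4, 1→2, 2→3, 3→7, 4→5, 5→1, 6→0, 7→6]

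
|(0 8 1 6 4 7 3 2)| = 8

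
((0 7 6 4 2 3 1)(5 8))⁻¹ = (0 1 3 2 4 6 7)(5 8)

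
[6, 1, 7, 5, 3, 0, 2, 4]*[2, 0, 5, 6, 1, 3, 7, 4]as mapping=[0→7, 1→0, 2→4, 3→3, 4→6, 5→2, 6→5, 7→1]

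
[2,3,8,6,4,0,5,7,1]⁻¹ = [5,8,0,1,4,6,3,7,2]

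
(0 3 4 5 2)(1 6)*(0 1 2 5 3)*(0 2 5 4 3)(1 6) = (0 2 6 5 4)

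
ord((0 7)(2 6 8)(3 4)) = 6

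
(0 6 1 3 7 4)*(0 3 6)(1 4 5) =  (1 6 4 3 7 5)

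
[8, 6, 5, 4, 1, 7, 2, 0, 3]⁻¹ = [7, 4, 6, 8, 3, 2, 1, 5, 0]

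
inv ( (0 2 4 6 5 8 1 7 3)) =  (0 3 7 1 8 5 6 4 2)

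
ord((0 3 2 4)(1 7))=4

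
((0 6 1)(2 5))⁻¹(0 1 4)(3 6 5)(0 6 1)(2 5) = (0 4 6)(1 2 3)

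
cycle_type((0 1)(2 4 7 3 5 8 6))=2.7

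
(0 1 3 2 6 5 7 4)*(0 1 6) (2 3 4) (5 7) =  (0 6 7 2) (1 4) 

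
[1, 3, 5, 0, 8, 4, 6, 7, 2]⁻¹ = [3, 0, 8, 1, 5, 2, 6, 7, 4]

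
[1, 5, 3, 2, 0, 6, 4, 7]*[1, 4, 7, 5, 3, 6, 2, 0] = [4, 6, 5, 7, 1, 2, 3, 0]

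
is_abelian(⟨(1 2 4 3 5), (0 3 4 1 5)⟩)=no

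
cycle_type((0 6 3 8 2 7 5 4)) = 8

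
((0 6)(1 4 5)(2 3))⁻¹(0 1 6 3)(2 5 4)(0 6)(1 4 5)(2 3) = (0 2 6 4)(1 5 3)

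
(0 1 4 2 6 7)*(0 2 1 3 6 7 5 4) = (0 3 6 5 4 1)(2 7)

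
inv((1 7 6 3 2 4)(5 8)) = (1 4 2 3 6 7)(5 8)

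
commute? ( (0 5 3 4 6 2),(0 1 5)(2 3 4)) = no: (0 5 3 4 6 2)*(0 1 5)(2 3 4) = (1 5 4 6 3 2),(0 1 5)(2 3 4)*(0 5 3 4 6 2) = (0 1 3 6 2 4)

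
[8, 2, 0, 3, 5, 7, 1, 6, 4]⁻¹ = [2, 6, 1, 3, 8, 4, 7, 5, 0]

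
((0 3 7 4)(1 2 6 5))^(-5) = (0 4 7 3)(1 5 6 2)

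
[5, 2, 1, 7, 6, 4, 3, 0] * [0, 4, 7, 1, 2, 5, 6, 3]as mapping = [0→5, 1→7, 2→4, 3→3, 4→6, 5→2, 6→1, 7→0]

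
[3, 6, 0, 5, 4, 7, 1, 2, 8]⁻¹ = [2, 6, 7, 0, 4, 3, 1, 5, 8]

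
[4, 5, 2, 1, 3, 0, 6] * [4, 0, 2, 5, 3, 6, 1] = [3, 6, 2, 0, 5, 4, 1]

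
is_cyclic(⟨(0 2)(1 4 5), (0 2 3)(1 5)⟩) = no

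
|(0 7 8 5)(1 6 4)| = 12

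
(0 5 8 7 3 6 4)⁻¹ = (0 4 6 3 7 8 5)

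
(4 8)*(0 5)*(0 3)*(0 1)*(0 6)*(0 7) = (0 5 3 1 6 7)(4 8)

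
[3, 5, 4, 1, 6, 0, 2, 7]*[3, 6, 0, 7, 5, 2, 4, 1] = [7, 2, 5, 6, 4, 3, 0, 1] 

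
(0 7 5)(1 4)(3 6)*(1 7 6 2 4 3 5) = (0 6 5)(1 3 2 4 7)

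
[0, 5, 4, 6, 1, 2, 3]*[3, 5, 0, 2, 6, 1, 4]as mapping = [0→3, 1→1, 2→6, 3→4, 4→5, 5→0, 6→2]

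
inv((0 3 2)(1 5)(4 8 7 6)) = (0 2 3)(1 5)(4 6 7 8)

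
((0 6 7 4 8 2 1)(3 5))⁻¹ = (0 1 2 8 4 7 6)(3 5)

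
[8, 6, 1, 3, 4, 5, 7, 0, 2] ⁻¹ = [7, 2, 8, 3, 4, 5, 1, 6, 0] 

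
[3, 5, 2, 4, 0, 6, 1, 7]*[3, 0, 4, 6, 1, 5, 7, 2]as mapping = [0→6, 1→5, 2→4, 3→1, 4→3, 5→7, 6→0, 7→2]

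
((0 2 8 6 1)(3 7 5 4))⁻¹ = (0 1 6 8 2)(3 4 5 7)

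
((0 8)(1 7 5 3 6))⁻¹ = (0 8)(1 6 3 5 7)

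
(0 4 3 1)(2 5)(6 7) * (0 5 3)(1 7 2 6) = (0 4)(1 5 6 2 3 7)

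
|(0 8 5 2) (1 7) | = 4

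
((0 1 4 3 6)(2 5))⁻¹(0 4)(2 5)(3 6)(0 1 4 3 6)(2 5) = (0 6)(1 3)(2 5)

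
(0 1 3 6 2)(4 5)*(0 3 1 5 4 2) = (0 5 2 3 6)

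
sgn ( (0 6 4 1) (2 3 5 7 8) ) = -1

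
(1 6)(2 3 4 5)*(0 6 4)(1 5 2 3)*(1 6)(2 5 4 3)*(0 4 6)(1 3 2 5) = (0 3 4 1 2)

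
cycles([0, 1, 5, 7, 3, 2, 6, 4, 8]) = (2 5) (3 7 4) 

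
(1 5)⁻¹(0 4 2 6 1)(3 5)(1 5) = (0 4 2 6 5)(1 3)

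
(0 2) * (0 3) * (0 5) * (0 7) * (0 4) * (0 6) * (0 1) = (0 2 3 5 7 4 6 1)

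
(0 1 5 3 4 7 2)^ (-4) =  (0 3 2 5 7 1 4)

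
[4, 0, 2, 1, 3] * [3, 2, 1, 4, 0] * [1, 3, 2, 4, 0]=[1, 4, 3, 2, 0]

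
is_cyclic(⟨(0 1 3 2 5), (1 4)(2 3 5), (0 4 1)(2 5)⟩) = no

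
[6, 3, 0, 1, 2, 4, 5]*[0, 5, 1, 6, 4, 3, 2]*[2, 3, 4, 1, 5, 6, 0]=[4, 0, 2, 6, 3, 5, 1]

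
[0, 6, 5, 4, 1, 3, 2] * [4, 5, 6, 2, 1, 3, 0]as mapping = [0→4, 1→0, 2→3, 3→1, 4→5, 5→2, 6→6]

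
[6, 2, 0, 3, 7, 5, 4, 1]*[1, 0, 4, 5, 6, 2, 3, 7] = [3, 4, 1, 5, 7, 2, 6, 0]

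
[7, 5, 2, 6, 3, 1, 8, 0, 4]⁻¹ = [7, 5, 2, 4, 8, 1, 3, 0, 6]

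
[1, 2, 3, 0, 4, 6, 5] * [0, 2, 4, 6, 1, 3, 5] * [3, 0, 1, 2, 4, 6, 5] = [1, 4, 5, 3, 0, 6, 2]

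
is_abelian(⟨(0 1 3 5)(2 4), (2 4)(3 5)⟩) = no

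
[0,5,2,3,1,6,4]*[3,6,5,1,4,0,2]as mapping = [0→3,1→0,2→5,3→1,4→6,5→2,6→4]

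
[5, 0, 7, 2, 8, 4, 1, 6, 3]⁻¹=[1, 6, 3, 8, 5, 0, 7, 2, 4]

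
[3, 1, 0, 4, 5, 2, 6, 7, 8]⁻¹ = [2, 1, 5, 0, 3, 4, 6, 7, 8]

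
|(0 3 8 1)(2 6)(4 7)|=4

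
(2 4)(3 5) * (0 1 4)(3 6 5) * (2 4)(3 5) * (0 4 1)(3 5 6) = (1 2 4)(3 6 5)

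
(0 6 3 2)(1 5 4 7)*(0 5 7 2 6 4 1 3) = (0 4 2 5 1 7 3 6)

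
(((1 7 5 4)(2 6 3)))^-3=(1 7 5 4)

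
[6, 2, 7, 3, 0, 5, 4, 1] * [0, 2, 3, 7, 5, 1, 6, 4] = [6, 3, 4, 7, 0, 1, 5, 2]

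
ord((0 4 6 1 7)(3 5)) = 10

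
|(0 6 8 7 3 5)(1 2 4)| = 6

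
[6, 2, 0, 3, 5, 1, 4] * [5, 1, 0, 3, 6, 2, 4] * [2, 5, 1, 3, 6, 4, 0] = [6, 2, 4, 3, 1, 5, 0]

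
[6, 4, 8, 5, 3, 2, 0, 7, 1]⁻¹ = [6, 8, 5, 4, 1, 3, 0, 7, 2]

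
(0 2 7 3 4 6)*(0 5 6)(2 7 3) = (0 7 2 3 4)(5 6)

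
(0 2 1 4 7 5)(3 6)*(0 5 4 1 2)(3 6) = (4 7)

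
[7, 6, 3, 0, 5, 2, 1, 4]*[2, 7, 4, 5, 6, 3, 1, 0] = [0, 1, 5, 2, 3, 4, 7, 6]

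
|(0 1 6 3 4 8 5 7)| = 8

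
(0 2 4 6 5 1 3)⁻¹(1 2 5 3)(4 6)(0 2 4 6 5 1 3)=(0 3 4 1)(5 6)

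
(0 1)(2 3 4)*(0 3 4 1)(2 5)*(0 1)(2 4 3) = (0 1 2 3)(4 5)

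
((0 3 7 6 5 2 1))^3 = (0 6 1 7 2 3 5)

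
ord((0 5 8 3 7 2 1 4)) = 8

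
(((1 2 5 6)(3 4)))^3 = (1 6 5 2)(3 4)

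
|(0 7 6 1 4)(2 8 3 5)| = 20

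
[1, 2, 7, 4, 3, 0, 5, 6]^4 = [6, 5, 0, 3, 4, 7, 2, 1]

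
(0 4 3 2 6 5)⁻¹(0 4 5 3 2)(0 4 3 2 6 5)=(0 2 6 4 3)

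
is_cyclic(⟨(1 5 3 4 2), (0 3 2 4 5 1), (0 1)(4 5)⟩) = no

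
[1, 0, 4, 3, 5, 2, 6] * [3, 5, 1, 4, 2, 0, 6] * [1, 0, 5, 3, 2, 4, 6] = [4, 3, 5, 2, 1, 0, 6]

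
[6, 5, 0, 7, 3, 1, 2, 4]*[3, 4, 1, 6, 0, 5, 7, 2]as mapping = [0→7, 1→5, 2→3, 3→2, 4→6, 5→4, 6→1, 7→0]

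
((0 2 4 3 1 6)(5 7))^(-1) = (0 6 1 3 4 2)(5 7)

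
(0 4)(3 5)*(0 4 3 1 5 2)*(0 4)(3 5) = (0 5 1 3 2 4)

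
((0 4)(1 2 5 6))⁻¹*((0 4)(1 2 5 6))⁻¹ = (1 5)(2 6)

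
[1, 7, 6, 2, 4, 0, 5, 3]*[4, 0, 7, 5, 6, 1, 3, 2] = [0, 2, 3, 7, 6, 4, 1, 5]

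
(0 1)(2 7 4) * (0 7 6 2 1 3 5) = (0 3 5)(1 7 4)(2 6)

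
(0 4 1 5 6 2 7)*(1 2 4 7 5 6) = (0 7)(1 6 4 2 5)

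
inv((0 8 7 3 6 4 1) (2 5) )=(0 1 4 6 3 7 8) (2 5) 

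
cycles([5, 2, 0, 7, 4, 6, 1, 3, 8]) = (0 5 6 1 2)(3 7)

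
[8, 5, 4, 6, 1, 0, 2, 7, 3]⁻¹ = [5, 4, 6, 8, 2, 1, 3, 7, 0]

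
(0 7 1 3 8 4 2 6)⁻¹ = (0 6 2 4 8 3 1 7)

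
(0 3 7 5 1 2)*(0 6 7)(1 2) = (0 3)(2 6 7 5)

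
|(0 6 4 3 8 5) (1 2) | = 6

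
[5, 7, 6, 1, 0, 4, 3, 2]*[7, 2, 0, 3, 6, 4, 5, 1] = [4, 1, 5, 2, 7, 6, 3, 0]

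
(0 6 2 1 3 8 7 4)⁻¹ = (0 4 7 8 3 1 2 6)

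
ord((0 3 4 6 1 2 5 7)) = 8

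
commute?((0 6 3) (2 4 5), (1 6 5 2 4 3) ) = no:(0 6 3) (2 4 5)*(1 6 5 2 4 3) = (0 5 4 2 3) (1 6), (1 6 5 2 4 3)*(0 6 3) (2 4 5) = (0 6 2 5 4) (1 3) 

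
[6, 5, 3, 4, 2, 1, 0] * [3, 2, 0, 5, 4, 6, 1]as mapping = [0→1, 1→6, 2→5, 3→4, 4→0, 5→2, 6→3]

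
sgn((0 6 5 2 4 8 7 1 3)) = 1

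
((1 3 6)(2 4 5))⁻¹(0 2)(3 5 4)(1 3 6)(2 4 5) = (0 4)(2 5 6)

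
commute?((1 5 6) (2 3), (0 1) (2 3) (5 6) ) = no:(1 5 6) (2 3) * (0 1) (2 3) (5 6) = (0 1 6), (0 1) (2 3) (5 6) * (1 5 6) (2 3) = (0 5 1) 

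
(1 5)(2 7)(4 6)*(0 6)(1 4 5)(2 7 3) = (0 6 5 4)(2 3)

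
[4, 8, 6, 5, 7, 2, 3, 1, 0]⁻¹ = [8, 7, 5, 6, 0, 3, 2, 4, 1]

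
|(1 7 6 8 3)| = 5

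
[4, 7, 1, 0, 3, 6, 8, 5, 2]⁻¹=[3, 2, 8, 4, 0, 7, 5, 1, 6]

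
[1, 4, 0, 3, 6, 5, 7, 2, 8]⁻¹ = [2, 0, 7, 3, 1, 5, 4, 6, 8]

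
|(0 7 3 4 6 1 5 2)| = 8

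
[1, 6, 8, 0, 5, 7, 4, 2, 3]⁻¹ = [3, 0, 7, 8, 6, 4, 1, 5, 2]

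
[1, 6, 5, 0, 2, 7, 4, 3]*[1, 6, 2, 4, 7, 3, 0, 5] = [6, 0, 3, 1, 2, 5, 7, 4]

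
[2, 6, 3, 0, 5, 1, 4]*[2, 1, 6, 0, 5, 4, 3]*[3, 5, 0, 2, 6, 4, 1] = [1, 2, 3, 0, 6, 5, 4]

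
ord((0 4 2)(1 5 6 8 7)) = 15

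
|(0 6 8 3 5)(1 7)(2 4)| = 10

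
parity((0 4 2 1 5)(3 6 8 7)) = odd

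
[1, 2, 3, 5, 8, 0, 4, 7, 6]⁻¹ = [5, 0, 1, 2, 6, 3, 8, 7, 4]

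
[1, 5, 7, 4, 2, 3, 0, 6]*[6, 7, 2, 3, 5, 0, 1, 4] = [7, 0, 4, 5, 2, 3, 6, 1]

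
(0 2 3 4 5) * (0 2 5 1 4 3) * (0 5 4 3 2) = (0 4 1 3 2 5)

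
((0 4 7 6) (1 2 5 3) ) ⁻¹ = (0 6 7 4) (1 3 5 2) 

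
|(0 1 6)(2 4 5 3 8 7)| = 6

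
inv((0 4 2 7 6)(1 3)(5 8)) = (0 6 7 2 4)(1 3)(5 8)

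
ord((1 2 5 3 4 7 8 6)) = 8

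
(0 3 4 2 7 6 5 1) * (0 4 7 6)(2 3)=(0 2 6 5 1 4 3 7)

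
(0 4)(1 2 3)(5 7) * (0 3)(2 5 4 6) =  (0 6 2)(1 5 7 4 3)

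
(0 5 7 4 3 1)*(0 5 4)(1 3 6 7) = (0 4 6 7)(1 5)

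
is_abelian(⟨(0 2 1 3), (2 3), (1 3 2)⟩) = no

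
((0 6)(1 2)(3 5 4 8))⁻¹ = (0 6)(1 2)(3 8 4 5)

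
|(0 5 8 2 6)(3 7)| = 10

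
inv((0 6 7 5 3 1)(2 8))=(0 1 3 5 7 6)(2 8)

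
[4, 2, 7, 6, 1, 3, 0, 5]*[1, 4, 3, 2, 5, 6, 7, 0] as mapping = [0→5, 1→3, 2→0, 3→7, 4→4, 5→2, 6→1, 7→6] 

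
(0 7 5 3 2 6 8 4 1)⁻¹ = (0 1 4 8 6 2 3 5 7)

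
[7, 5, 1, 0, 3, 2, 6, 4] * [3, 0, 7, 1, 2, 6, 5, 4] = [4, 6, 0, 3, 1, 7, 5, 2]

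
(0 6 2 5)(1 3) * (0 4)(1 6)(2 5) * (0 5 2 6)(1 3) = (0 3)(2 6)(4 5)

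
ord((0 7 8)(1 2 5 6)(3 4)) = 12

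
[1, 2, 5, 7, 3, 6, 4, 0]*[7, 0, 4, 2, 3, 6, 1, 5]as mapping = [0→0, 1→4, 2→6, 3→5, 4→2, 5→1, 6→3, 7→7]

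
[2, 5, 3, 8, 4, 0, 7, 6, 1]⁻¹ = [5, 8, 0, 2, 4, 1, 7, 6, 3]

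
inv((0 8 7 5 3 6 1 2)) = (0 2 1 6 3 5 7 8)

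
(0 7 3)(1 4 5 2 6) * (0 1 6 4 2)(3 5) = (0 7 5)(1 2 4 3)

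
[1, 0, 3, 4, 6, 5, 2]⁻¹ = [1, 0, 6, 2, 3, 5, 4]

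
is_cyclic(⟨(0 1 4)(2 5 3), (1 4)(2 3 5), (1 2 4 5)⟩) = no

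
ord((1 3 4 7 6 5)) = 6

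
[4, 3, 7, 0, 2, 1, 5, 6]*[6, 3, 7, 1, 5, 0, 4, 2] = [5, 1, 2, 6, 7, 3, 0, 4]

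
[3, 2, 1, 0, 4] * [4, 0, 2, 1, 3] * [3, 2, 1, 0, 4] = [2, 1, 3, 4, 0]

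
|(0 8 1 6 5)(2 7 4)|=15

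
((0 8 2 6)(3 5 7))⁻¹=(0 6 2 8)(3 7 5)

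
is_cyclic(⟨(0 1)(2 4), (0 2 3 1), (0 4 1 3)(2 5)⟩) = no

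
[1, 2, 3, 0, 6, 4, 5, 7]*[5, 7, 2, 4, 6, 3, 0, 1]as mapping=[0→7, 1→2, 2→4, 3→5, 4→0, 5→6, 6→3, 7→1]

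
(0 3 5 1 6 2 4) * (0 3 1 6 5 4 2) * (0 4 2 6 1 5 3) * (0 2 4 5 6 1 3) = (0 6 5 3 4 2 1)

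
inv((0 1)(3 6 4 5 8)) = (0 1)(3 8 5 4 6)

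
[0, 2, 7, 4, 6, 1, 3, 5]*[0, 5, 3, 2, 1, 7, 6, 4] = [0, 3, 4, 1, 6, 5, 2, 7]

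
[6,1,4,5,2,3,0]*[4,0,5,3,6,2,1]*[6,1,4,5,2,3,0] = [1,6,0,4,3,5,2]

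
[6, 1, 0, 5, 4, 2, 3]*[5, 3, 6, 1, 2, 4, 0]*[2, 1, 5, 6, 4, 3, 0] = [2, 6, 3, 4, 5, 0, 1]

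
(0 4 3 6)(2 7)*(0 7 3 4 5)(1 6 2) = (0 5)(1 6 7)(2 3)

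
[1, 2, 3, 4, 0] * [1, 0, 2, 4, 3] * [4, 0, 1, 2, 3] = [4, 1, 3, 2, 0]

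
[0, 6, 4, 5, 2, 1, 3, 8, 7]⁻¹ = [0, 5, 4, 6, 2, 3, 1, 8, 7]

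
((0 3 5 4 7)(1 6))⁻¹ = (0 7 4 5 3)(1 6)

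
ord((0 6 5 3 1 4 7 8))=8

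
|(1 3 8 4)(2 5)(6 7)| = 4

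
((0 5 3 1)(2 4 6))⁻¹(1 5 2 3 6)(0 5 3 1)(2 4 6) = (0 3 4 1 2)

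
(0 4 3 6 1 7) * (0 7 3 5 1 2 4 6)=(0 6 2 4 5 1 3)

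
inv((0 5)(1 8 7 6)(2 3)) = (0 5)(1 6 7 8)(2 3)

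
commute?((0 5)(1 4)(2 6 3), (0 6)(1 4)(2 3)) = no:(0 5)(1 4)(2 6 3)*(0 6)(1 4)(2 3) = (0 5 6 2), (0 6)(1 4)(2 3)*(0 5)(1 4)(2 6 3) = (0 3 6 5)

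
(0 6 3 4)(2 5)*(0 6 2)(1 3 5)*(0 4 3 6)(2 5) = (0 5 4)(1 6 2)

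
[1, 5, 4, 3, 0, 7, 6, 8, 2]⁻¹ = [4, 0, 8, 3, 2, 1, 6, 5, 7]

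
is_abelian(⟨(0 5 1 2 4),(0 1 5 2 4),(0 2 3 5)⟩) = no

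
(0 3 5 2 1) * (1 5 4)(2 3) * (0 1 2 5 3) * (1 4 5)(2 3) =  (0 1 4 3 5)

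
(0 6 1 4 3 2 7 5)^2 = (0 1 3 7)(2 5 6 4)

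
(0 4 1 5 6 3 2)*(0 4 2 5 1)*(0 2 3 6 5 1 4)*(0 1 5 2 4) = (0 3 5 2 1)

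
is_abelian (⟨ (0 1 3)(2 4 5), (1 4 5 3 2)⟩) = no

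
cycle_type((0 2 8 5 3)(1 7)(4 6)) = 2^2.5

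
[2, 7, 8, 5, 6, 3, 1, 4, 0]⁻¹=[8, 6, 0, 5, 7, 3, 4, 1, 2]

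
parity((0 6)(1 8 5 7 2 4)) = even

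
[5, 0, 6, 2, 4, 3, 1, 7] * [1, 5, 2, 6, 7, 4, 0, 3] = [4, 1, 0, 2, 7, 6, 5, 3]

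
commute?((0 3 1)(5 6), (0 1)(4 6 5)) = no:(0 3 1)(5 6)*(0 1)(4 6 5) = (0 3)(4 6), (0 1)(4 6 5)*(0 3 1)(5 6) = (1 3)(4 5)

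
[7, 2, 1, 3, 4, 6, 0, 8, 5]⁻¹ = [6, 2, 1, 3, 4, 8, 5, 0, 7]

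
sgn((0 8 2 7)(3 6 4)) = -1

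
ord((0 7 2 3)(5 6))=4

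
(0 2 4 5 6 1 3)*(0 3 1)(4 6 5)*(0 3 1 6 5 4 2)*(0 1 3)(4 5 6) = (0 1 4 2 6)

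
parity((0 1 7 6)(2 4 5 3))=even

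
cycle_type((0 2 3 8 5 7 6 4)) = 8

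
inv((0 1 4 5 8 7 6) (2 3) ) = (0 6 7 8 5 4 1) (2 3) 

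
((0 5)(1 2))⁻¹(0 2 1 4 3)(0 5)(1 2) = (1 2 4 3 5)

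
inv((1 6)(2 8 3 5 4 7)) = (1 6)(2 7 4 5 3 8)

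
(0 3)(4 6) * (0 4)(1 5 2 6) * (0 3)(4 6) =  (1 5 2 4)(3 6)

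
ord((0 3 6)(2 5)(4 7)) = 6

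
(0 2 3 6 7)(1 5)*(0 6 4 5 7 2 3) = (0 3 4 5 1 7 6 2)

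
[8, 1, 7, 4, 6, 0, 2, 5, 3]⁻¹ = [5, 1, 6, 8, 3, 7, 4, 2, 0]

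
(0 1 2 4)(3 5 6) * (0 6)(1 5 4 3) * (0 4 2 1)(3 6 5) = (0 3 2 6)(4 5)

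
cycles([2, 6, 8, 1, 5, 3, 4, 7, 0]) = (0 2 8)(1 6 4 5 3)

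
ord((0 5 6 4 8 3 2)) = 7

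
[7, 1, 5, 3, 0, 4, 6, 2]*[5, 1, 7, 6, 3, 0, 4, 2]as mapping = [0→2, 1→1, 2→0, 3→6, 4→5, 5→3, 6→4, 7→7]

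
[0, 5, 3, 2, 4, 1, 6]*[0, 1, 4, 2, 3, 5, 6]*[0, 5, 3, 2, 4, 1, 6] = [0, 1, 3, 4, 2, 5, 6]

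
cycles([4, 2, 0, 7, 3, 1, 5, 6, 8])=(0 4 3 7 6 5 1 2)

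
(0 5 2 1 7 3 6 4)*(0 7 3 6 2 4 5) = (1 3 2)(4 7 6 5)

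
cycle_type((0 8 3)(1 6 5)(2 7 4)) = 3^3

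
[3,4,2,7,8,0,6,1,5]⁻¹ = [5,7,2,0,1,8,6,3,4]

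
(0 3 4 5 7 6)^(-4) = (0 4 7)(3 5 6)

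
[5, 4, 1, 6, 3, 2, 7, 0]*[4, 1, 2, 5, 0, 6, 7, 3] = [6, 0, 1, 7, 5, 2, 3, 4]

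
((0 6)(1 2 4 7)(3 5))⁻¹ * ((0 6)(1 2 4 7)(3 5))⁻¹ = (1 4)(2 7)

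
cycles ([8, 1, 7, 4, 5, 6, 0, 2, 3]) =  (0 8 3 4 5 6)(2 7)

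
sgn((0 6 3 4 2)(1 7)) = -1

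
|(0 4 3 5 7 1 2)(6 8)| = 14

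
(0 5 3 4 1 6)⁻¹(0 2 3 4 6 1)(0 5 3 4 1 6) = (0 6 5 2 4 1)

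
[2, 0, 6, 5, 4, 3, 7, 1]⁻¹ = [1, 7, 0, 5, 4, 3, 2, 6]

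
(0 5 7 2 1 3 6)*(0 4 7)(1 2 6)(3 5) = (0 3 1 5)(4 7 6)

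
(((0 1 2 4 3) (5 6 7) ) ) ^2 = (0 2 3 1 4) (5 7 6) 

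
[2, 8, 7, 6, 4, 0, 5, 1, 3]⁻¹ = [5, 7, 0, 8, 4, 6, 3, 2, 1]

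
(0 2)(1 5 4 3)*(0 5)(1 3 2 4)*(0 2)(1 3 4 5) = (0 5 3 4)(1 2)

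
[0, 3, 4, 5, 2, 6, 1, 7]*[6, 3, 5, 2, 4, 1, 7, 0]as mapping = [0→6, 1→2, 2→4, 3→1, 4→5, 5→7, 6→3, 7→0]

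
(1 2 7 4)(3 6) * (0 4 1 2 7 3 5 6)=(0 4 2 3)(1 7)(5 6)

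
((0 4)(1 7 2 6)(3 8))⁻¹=(0 4)(1 6 2 7)(3 8)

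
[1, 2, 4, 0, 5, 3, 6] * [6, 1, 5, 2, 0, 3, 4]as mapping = [0→1, 1→5, 2→0, 3→6, 4→3, 5→2, 6→4]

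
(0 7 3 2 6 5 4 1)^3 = (0 2 4 7 6 1 3 5)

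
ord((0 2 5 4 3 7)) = 6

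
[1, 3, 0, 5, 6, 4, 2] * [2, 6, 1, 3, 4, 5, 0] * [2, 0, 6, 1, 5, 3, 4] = [4, 1, 6, 3, 2, 5, 0]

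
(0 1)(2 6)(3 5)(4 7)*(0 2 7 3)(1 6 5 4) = (0 6 7 1 2 5)(3 4)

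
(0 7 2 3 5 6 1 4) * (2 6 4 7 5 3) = (0 5 4)(1 7 6)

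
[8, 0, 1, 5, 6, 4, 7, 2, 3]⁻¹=[1, 2, 7, 8, 5, 3, 4, 6, 0]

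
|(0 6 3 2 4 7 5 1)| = 8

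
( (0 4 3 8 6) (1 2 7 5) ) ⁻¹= (0 6 8 3 4) (1 5 7 2) 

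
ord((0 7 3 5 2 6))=6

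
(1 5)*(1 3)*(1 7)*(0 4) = (0 4)(1 5 3 7)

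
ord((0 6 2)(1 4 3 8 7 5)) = 6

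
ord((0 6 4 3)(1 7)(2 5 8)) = 12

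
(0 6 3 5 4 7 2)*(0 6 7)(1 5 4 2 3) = (0 7 3 4)(1 5 2 6)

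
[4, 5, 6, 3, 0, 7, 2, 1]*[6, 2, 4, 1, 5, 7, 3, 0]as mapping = [0→5, 1→7, 2→3, 3→1, 4→6, 5→0, 6→4, 7→2]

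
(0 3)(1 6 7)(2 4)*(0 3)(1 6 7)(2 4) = (1 7 6)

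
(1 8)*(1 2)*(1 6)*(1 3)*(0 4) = (0 4)(1 8 2 6 3)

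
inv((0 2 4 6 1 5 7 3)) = (0 3 7 5 1 6 4 2)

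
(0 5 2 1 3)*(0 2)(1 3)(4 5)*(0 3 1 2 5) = (0 4)(1 2)(3 5)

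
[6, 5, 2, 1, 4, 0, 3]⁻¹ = [5, 3, 2, 6, 4, 1, 0]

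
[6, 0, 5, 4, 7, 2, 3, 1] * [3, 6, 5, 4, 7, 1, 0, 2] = [0, 3, 1, 7, 2, 5, 4, 6]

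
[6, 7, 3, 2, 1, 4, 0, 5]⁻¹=[6, 4, 3, 2, 5, 7, 0, 1]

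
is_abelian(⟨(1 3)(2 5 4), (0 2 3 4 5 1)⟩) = no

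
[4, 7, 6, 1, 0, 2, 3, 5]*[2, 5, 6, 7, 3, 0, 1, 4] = [3, 4, 1, 5, 2, 6, 7, 0]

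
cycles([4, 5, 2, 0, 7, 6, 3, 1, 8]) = (0 4 7 1 5 6 3)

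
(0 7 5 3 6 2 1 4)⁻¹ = (0 4 1 2 6 3 5 7)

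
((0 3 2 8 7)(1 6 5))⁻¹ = (0 7 8 2 3)(1 5 6)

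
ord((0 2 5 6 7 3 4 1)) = 8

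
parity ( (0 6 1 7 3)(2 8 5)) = even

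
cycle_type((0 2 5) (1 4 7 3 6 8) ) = 3.6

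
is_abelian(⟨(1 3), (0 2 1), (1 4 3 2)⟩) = no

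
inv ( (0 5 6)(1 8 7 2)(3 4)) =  (0 6 5)(1 2 7 8)(3 4)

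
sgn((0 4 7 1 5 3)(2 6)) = 1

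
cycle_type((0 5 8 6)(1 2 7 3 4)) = 4.5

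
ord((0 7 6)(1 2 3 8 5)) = 15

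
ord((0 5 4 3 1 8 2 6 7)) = 9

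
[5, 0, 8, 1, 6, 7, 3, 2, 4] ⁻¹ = [1, 3, 7, 6, 8, 0, 4, 5, 2] 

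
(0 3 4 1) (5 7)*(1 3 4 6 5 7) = (0 4 3 6 5 1) 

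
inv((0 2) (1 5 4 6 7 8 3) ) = (0 2) (1 3 8 7 6 4 5) 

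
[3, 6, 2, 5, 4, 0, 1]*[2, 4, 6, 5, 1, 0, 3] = [5, 3, 6, 0, 1, 2, 4]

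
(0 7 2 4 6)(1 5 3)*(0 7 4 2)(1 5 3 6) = (0 4 1 3 5 6 7)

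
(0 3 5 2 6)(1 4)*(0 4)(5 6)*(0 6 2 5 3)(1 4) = (1 6)(2 3)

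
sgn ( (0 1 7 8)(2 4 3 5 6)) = -1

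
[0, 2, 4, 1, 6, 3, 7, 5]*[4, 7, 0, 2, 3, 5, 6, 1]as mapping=[0→4, 1→0, 2→3, 3→7, 4→6, 5→2, 6→1, 7→5]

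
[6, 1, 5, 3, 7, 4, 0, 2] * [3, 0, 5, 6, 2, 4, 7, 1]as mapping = [0→7, 1→0, 2→4, 3→6, 4→1, 5→2, 6→3, 7→5]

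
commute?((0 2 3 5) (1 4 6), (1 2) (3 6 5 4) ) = no:(0 2 3 5) (1 4 6)*(1 2) (3 6 5 4) = (0 1 3 4 5) (2 6), (1 2) (3 6 5 4)*(0 2 3 5) (1 4 6) = (0 2 4 5 6) (1 3) 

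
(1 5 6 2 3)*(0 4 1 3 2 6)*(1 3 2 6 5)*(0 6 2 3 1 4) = (1 4)(5 6)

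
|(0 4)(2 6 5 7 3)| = 10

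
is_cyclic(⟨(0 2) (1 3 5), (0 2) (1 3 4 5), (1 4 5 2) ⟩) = no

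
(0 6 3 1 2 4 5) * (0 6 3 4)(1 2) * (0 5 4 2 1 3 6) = (0 6 2 5)(1 3)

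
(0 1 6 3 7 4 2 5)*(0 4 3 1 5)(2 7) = (0 5 4 7 3 2)(1 6)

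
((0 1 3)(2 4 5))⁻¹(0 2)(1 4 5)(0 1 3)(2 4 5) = (1 4)(2 3 5)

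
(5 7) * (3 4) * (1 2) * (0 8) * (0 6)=(0 8 6)(1 2)(3 4)(5 7)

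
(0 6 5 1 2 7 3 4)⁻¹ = (0 4 3 7 2 1 5 6)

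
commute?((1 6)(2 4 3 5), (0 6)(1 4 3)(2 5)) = no:(1 6)(2 4 3 5) * (0 6)(1 4 3)(2 5) = (0 6 4 1)(2 3), (0 6)(1 4 3)(2 5) * (1 6)(2 4 3 5) = (0 1 3 6)(4 5)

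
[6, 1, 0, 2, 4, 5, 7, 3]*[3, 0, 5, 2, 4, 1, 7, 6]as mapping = [0→7, 1→0, 2→3, 3→5, 4→4, 5→1, 6→6, 7→2]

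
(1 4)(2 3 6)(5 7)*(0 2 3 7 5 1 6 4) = (0 2 7 1)(3 4 6)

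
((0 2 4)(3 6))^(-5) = (0 2 4)(3 6)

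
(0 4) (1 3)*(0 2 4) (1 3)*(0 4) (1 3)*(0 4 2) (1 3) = (0 2 4) 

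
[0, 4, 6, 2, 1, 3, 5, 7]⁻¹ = [0, 4, 3, 5, 1, 6, 2, 7]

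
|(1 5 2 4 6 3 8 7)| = 8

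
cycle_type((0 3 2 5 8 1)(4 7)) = 2.6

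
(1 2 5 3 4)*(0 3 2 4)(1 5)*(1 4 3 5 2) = (0 5 1 3)(2 4)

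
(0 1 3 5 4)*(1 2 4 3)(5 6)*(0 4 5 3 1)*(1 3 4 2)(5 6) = (0 1)(2 6 4)(3 5)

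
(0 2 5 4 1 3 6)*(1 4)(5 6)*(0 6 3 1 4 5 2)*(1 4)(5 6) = (1 4 6 5)(2 3)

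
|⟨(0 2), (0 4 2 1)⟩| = 8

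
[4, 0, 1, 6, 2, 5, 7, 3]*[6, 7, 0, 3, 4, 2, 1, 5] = [4, 6, 7, 1, 0, 2, 5, 3]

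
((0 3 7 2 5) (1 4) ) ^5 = (1 4) 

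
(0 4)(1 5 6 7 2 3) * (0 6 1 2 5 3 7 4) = (1 3 2 7 5)(4 6)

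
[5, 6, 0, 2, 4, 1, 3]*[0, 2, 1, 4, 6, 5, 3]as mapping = [0→5, 1→3, 2→0, 3→1, 4→6, 5→2, 6→4]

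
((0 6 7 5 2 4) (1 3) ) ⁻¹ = (0 4 2 5 7 6) (1 3) 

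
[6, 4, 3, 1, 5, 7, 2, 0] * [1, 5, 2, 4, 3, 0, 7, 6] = [7, 3, 4, 5, 0, 6, 2, 1]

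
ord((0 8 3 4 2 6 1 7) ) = 8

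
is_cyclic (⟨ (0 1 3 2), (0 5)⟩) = no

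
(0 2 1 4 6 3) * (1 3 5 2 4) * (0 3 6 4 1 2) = (0 1 2 6 5)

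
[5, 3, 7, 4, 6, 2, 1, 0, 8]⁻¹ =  [7, 6, 5, 1, 3, 0, 4, 2, 8]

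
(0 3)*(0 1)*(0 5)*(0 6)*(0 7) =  (0 3 1 5 6 7)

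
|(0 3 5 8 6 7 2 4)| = 8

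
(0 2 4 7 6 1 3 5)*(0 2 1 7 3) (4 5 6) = (0 1) (2 5) (3 6 7 4) 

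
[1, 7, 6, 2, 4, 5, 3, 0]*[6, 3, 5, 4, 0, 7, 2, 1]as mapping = [0→3, 1→1, 2→2, 3→5, 4→0, 5→7, 6→4, 7→6]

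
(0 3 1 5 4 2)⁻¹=(0 2 4 5 1 3)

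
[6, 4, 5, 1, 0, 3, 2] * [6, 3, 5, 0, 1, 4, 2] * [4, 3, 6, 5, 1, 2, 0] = [6, 3, 1, 5, 0, 4, 2]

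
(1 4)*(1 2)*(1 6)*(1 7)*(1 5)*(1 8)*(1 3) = (1 4 2 6 7 5 8 3)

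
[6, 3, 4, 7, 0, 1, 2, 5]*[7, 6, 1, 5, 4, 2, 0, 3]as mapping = [0→0, 1→5, 2→4, 3→3, 4→7, 5→6, 6→1, 7→2]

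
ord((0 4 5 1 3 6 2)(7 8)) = 14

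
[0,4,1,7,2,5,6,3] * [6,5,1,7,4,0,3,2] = [6,4,5,2,1,0,3,7]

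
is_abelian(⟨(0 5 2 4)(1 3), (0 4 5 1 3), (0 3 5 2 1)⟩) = no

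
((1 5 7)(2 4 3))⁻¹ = (1 7 5)(2 3 4)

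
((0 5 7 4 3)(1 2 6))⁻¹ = (0 3 4 7 5)(1 6 2)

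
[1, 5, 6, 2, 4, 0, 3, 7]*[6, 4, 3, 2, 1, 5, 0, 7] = [4, 5, 0, 3, 1, 6, 2, 7]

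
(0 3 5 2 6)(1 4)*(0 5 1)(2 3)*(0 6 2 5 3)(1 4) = (0 5)(3 4 6)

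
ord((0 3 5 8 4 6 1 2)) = 8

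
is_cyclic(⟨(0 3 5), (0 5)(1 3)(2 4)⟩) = no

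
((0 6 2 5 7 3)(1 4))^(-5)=(0 6 2 5 7 3)(1 4)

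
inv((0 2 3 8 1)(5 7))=(0 1 8 3 2)(5 7)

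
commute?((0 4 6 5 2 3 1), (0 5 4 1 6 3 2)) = no:(0 4 6 5 2 3 1)*(0 5 4 1 6 3 2) = (0 1 5)(3 6 4), (0 5 4 1 6 3 2)*(0 4 6 5 2 3 1) = (0 2 4)(1 5 6)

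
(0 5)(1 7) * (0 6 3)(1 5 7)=(0 7 5 6 3)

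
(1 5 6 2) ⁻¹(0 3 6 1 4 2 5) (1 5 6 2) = (0 3 2 5 4 1 6) 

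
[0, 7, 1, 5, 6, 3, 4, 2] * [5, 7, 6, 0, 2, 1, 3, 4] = [5, 4, 7, 1, 3, 0, 2, 6]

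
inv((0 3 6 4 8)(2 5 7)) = (0 8 4 6 3)(2 7 5)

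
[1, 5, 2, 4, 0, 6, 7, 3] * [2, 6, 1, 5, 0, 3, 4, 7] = [6, 3, 1, 0, 2, 4, 7, 5]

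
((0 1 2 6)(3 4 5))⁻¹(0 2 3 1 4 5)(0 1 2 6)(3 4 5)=(1 6 4 2 5 3)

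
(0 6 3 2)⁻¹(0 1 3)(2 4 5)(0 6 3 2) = (0 4 5)(1 2 6)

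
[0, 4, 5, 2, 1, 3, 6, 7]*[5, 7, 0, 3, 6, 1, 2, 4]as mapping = [0→5, 1→6, 2→1, 3→0, 4→7, 5→3, 6→2, 7→4]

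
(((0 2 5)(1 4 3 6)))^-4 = (0 5 2)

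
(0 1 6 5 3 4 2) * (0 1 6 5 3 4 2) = (0 6 3 2 1 5 4)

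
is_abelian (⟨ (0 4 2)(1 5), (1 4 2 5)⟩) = no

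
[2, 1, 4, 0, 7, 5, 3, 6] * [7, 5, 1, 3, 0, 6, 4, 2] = [1, 5, 0, 7, 2, 6, 3, 4]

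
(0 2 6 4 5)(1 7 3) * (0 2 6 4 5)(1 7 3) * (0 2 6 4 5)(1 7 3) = (0 4 2 5 6)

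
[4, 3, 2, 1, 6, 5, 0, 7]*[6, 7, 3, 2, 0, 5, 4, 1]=[0, 2, 3, 7, 4, 5, 6, 1]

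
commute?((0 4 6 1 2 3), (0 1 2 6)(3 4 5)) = no:(0 4 6 1 2 3)*(0 1 2 6)(3 4 5) = (0 5 3 1 6 2 4), (0 1 2 6)(3 4 5)*(0 4 6 1 2 3) = (0 2 1 3 6 4 5)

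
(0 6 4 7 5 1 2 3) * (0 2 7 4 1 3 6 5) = (0 5 3 2 6 1 7)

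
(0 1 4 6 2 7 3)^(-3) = (0 2 1 7 4 3 6)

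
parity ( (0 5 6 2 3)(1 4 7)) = even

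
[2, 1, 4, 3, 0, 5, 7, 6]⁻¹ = [4, 1, 0, 3, 2, 5, 7, 6]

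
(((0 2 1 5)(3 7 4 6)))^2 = (0 1)(2 5)(3 4)(6 7)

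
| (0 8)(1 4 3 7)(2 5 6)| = 12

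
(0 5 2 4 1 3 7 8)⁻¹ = (0 8 7 3 1 4 2 5)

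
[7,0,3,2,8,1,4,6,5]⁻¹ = [1,5,3,2,6,8,7,0,4]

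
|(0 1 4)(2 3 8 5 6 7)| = 6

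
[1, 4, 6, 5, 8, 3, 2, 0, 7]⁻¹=[7, 0, 6, 5, 1, 3, 2, 8, 4]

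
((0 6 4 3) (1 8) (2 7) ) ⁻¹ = (0 3 4 6) (1 8) (2 7) 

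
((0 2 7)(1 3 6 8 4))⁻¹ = (0 7 2)(1 4 8 6 3)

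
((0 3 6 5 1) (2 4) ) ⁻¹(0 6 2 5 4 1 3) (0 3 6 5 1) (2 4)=(0 6 3 5 4 1 2) 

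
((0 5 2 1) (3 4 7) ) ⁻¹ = (0 1 2 5) (3 7 4) 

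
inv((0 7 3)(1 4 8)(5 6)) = (0 3 7)(1 8 4)(5 6)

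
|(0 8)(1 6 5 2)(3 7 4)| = 12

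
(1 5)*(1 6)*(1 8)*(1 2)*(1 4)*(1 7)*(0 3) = (0 3)(1 5 6 8 2 4 7)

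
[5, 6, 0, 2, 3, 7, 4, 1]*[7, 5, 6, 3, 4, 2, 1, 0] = [2, 1, 7, 6, 3, 0, 4, 5]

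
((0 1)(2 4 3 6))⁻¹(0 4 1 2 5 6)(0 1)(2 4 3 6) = (0 4 5 2 1 3)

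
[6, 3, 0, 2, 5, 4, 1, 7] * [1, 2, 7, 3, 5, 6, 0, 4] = [0, 3, 1, 7, 6, 5, 2, 4]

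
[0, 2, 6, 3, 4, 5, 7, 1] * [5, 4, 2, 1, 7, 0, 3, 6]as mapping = [0→5, 1→2, 2→3, 3→1, 4→7, 5→0, 6→6, 7→4]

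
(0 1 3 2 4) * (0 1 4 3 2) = (0 4 1 2 3)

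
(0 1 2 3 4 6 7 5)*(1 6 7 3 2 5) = (0 6 3 4 7 1 5) 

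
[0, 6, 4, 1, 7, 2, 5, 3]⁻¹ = [0, 3, 5, 7, 2, 6, 1, 4]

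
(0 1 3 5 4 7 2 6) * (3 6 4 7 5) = (0 1 6)(2 4 5 7)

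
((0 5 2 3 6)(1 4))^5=(1 4)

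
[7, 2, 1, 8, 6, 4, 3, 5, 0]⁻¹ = [8, 2, 1, 6, 5, 7, 4, 0, 3]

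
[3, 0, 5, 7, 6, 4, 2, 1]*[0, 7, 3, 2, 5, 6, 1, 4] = [2, 0, 6, 4, 1, 5, 3, 7]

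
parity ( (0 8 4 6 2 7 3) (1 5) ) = odd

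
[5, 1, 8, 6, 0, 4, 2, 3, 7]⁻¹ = [4, 1, 6, 7, 5, 0, 3, 8, 2]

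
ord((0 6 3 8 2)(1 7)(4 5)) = 10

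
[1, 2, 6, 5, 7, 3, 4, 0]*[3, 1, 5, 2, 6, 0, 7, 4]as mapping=[0→1, 1→5, 2→7, 3→0, 4→4, 5→2, 6→6, 7→3]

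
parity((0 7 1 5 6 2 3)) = even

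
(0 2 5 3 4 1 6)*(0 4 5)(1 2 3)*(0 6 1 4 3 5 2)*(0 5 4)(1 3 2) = (0 4 5)(1 3)(2 6)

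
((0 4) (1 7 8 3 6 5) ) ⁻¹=(0 4) (1 5 6 3 8 7) 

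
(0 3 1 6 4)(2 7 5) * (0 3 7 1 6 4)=(0 7 5 2 1 4 3 6)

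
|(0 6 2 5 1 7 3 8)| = 8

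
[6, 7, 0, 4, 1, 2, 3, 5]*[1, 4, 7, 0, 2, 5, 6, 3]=[6, 3, 1, 2, 4, 7, 0, 5]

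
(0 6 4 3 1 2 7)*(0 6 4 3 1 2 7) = (0 4 1 7 6 3 2)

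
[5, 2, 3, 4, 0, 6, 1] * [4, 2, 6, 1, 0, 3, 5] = [3, 6, 1, 0, 4, 5, 2]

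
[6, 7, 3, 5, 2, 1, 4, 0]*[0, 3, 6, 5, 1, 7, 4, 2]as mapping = [0→4, 1→2, 2→5, 3→7, 4→6, 5→3, 6→1, 7→0]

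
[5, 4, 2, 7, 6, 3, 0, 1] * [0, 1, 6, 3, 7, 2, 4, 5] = [2, 7, 6, 5, 4, 3, 0, 1]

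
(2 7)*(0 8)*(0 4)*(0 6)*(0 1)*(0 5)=(0 8 4 6 1 5)(2 7)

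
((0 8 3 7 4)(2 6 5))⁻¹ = (0 4 7 3 8)(2 5 6)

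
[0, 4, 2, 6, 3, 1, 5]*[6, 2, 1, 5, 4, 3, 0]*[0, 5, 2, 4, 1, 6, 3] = [3, 1, 5, 0, 6, 2, 4]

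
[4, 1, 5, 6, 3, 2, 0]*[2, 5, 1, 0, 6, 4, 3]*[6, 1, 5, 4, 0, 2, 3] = [3, 2, 0, 4, 6, 1, 5]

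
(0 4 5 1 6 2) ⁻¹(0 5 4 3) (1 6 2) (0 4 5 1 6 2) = (0 6 2) (1 5 3 4) 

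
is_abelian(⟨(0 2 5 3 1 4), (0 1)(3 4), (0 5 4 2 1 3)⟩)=no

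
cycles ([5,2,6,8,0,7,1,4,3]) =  (0 5 7 4)(1 2 6)(3 8)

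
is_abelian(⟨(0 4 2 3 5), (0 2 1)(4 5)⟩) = no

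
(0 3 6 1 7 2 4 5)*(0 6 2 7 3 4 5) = (0 4)(1 3 2 5 6)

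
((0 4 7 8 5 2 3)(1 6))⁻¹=(0 3 2 5 8 7 4)(1 6)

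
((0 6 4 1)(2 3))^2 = (0 4)(1 6)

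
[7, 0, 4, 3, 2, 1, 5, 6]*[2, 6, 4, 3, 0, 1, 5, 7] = [7, 2, 0, 3, 4, 6, 1, 5]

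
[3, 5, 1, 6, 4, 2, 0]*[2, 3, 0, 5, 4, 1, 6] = [5, 1, 3, 6, 4, 0, 2]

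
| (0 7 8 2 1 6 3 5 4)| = 9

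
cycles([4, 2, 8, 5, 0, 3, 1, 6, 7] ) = (0 4)(1 2 8 7 6)(3 5)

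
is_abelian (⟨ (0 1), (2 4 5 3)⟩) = yes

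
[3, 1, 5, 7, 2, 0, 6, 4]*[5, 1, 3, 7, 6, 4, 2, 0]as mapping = [0→7, 1→1, 2→4, 3→0, 4→3, 5→5, 6→2, 7→6]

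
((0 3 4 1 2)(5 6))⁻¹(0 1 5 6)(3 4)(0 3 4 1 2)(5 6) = (1 4)(2 6 5 3)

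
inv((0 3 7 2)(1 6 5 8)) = (0 2 7 3)(1 8 5 6)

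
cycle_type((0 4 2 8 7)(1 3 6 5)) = 4.5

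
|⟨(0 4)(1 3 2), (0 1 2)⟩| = 120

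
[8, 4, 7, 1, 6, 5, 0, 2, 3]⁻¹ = [6, 3, 7, 8, 1, 5, 4, 2, 0]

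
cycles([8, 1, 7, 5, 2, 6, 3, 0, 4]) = (0 8 4 2 7) (3 5 6) 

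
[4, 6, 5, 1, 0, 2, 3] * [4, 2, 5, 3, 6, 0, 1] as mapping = [0→6, 1→1, 2→0, 3→2, 4→4, 5→5, 6→3] 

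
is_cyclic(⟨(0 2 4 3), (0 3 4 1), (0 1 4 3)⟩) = no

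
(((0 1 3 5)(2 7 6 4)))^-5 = (0 5 3 1)(2 4 6 7)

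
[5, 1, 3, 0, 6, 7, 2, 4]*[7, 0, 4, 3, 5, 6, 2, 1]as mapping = [0→6, 1→0, 2→3, 3→7, 4→2, 5→1, 6→4, 7→5]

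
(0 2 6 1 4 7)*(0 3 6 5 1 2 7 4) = (0 7 3 6 2 5 1)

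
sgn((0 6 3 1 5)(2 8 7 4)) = -1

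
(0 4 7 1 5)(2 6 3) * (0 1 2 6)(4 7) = (0 7 2)(1 5)(3 6)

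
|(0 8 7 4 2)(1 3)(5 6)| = 10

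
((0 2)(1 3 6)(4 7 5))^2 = (1 6 3)(4 5 7)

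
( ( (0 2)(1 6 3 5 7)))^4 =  (1 7 5 3 6)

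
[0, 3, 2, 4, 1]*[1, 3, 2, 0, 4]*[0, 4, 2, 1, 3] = [4, 0, 2, 3, 1]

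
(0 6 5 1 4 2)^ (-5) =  (0 6 5 1 4 2)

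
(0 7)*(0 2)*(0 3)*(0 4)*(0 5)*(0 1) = (0 7 2 3 4 5 1)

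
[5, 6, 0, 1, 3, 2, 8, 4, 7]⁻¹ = [2, 3, 5, 4, 7, 0, 1, 8, 6]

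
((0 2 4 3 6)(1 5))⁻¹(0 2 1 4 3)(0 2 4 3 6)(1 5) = (2 4 5 3 6)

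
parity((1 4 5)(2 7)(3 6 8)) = odd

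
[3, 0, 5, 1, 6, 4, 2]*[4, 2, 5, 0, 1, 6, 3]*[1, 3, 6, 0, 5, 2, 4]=[1, 5, 4, 6, 0, 3, 2]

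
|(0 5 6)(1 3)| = 6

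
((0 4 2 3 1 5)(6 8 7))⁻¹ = (0 5 1 3 2 4)(6 7 8)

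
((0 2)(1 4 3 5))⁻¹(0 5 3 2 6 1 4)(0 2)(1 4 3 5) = (0 6 4 3 2 1 5)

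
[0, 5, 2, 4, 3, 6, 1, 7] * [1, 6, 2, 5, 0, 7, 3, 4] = [1, 7, 2, 0, 5, 3, 6, 4]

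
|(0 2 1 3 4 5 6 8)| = 8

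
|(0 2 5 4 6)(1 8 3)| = 15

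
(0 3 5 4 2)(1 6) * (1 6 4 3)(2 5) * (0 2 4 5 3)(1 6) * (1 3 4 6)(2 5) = (0 1 2 5)(3 6)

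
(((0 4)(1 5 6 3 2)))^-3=(0 4)(1 6 2 5 3)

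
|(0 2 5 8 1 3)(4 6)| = 6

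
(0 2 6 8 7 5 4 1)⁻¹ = (0 1 4 5 7 8 6 2)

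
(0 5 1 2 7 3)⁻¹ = (0 3 7 2 1 5)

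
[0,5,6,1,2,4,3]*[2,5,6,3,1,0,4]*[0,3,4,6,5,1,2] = [4,0,5,1,2,3,6]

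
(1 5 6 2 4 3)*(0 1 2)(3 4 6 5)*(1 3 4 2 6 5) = (0 3 6)(1 4 2 5)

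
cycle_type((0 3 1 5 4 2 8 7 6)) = 9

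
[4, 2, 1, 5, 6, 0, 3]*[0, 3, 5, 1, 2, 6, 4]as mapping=[0→2, 1→5, 2→3, 3→6, 4→4, 5→0, 6→1]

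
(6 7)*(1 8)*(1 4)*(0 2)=(0 2)(1 8 4)(6 7)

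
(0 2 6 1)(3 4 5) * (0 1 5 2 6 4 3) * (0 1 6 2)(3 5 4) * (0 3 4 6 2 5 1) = (0 5)(1 2 4 3)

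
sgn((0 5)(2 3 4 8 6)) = -1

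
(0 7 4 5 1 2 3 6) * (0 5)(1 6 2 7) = (0 1 7 4)(2 3)(5 6)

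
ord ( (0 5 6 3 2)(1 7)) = 10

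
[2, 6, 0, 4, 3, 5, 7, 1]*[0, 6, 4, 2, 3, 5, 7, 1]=[4, 7, 0, 3, 2, 5, 1, 6]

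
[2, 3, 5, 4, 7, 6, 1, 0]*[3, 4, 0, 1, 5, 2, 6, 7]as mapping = [0→0, 1→1, 2→2, 3→5, 4→7, 5→6, 6→4, 7→3]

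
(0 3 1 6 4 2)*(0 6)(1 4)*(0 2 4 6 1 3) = (1 2)(3 6)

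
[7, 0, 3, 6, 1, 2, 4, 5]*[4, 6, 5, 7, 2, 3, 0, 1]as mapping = [0→1, 1→4, 2→7, 3→0, 4→6, 5→5, 6→2, 7→3]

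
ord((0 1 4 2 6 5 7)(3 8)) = 14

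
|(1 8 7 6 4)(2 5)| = 10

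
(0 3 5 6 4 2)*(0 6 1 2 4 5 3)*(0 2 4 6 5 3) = (0 2 5 1 4 6 3)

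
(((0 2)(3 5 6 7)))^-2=(3 6)(5 7)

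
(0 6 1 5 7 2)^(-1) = (0 2 7 5 1 6)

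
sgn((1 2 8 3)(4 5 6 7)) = 1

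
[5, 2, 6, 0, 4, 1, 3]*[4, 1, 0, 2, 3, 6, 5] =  [6, 0, 5, 4, 3, 1, 2]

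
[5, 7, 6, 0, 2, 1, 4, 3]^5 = [0, 1, 4, 3, 6, 5, 2, 7]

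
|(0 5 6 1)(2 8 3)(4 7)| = 12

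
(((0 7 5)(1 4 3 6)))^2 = (0 5 7)(1 3)(4 6)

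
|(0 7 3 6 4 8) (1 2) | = 6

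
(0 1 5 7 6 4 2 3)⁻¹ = (0 3 2 4 6 7 5 1)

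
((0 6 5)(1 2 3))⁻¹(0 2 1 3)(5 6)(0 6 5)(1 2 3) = (0 5)(1 6 3 2)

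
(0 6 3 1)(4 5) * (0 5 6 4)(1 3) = (0 4 6 1 5)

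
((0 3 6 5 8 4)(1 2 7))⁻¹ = (0 4 8 5 6 3)(1 7 2)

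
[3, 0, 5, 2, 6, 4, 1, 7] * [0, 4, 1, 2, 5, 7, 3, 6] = [2, 0, 7, 1, 3, 5, 4, 6]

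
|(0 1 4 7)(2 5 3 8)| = 4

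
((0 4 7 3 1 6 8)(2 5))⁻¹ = (0 8 6 1 3 7 4)(2 5)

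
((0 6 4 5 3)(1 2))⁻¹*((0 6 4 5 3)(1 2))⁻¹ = (0 5 6 3 4)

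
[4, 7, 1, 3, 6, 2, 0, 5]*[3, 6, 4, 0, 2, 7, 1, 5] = [2, 5, 6, 0, 1, 4, 3, 7]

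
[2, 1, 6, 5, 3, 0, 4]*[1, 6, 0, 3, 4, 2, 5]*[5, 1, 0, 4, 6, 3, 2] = [5, 2, 3, 0, 4, 1, 6]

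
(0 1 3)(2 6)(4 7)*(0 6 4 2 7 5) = (0 1 3 6 7 2 4 5)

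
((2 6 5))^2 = (2 5 6)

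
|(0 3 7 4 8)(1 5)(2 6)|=10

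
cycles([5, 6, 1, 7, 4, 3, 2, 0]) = (0 5 3 7)(1 6 2)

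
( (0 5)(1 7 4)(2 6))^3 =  (0 5)(2 6)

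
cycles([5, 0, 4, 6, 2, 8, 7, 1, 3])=(0 5 8 3 6 7 1)(2 4)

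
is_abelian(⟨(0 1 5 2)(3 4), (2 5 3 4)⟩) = no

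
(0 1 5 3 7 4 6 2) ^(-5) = (0 3 6 1 7 2 5 4) 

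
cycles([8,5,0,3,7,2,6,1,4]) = (0 8 4 7 1 5 2)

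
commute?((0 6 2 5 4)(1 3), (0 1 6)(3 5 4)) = no:(0 6 2 5 4)(1 3)*(0 1 6)(3 5 4) = (1 5 3 6 2 4), (0 1 6)(3 5 4)*(0 6 2 5 4)(1 3) = (0 3 4 1 2 5)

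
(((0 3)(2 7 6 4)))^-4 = ()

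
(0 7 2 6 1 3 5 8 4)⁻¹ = (0 4 8 5 3 1 6 2 7)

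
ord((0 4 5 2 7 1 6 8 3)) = 9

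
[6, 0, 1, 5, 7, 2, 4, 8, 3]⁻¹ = [1, 2, 5, 8, 6, 3, 0, 4, 7]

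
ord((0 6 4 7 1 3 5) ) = 7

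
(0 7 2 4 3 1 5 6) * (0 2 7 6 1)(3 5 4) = (0 6 2 3)(1 4 5)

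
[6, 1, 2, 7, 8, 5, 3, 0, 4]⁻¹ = [7, 1, 2, 6, 8, 5, 0, 3, 4]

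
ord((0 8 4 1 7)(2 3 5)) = 15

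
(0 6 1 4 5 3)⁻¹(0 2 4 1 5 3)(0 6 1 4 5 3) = (0 6 2 5 4 3)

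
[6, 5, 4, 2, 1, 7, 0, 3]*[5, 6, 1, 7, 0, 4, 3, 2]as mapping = [0→3, 1→4, 2→0, 3→1, 4→6, 5→2, 6→5, 7→7]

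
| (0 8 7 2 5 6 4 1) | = 8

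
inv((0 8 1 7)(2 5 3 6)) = (0 7 1 8)(2 6 3 5)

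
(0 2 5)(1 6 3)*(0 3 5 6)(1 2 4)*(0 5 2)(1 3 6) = (0 4 3)(1 5 6 2)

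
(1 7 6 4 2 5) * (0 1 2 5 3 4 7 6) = (0 1 6 7)(2 3 4 5)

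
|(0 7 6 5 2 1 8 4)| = 8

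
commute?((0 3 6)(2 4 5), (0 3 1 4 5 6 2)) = no:(0 3 6)(2 4 5)*(0 3 1 4 5 6 2) = (0 1 4 6 3 2 5), (0 3 1 4 5 6 2)*(0 3 6)(2 4 5) = (0 6 4 2 3 1 5)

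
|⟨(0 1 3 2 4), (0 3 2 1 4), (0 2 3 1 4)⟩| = 60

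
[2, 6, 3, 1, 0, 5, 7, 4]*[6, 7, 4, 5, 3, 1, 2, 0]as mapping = [0→4, 1→2, 2→5, 3→7, 4→6, 5→1, 6→0, 7→3]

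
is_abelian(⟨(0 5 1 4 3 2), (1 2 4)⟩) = no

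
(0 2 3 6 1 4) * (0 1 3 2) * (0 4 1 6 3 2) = (0 4 6 2)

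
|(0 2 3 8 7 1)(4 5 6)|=6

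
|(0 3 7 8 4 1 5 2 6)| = 9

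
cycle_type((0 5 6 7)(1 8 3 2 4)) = 4.5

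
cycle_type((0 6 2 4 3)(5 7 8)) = 3.5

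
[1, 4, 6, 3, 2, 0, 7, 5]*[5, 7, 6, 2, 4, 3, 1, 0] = [7, 4, 1, 2, 6, 5, 0, 3]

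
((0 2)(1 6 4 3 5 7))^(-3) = (0 2)(1 3)(4 7)(5 6)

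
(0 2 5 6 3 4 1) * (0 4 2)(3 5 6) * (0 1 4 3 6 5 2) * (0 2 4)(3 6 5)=(0 1 6 4)(2 3)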